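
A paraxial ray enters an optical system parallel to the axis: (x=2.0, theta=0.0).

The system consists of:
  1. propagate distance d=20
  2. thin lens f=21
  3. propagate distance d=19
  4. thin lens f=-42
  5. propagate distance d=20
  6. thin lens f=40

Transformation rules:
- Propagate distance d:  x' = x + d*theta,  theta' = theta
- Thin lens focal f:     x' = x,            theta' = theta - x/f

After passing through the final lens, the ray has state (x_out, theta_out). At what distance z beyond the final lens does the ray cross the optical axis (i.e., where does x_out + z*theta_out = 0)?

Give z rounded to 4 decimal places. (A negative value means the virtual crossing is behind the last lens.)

Initial: x=2.0000 theta=0.0000
After 1 (propagate distance d=20): x=2.0000 theta=0.0000
After 2 (thin lens f=21): x=2.0000 theta=-2/21 (≈-0.0952)
After 3 (propagate distance d=19): x=4/21 (≈0.1905) theta=-2/21 (≈-0.0952)
After 4 (thin lens f=-42): x=4/21 (≈0.1905) theta=-40/441 (≈-0.0907)
After 5 (propagate distance d=20): x=-716/441 (≈-1.6236) theta=-40/441 (≈-0.0907)
After 6 (thin lens f=40): x=-716/441 (≈-1.6236) theta=-221/4410 (≈-0.0501)
z_focus = -x_out/theta_out = -(-716/441)/(-221/4410) = -7160/221 ≈ -32.3982
Rounded to 4 decimal places: z = -32.3982

Answer: -32.3982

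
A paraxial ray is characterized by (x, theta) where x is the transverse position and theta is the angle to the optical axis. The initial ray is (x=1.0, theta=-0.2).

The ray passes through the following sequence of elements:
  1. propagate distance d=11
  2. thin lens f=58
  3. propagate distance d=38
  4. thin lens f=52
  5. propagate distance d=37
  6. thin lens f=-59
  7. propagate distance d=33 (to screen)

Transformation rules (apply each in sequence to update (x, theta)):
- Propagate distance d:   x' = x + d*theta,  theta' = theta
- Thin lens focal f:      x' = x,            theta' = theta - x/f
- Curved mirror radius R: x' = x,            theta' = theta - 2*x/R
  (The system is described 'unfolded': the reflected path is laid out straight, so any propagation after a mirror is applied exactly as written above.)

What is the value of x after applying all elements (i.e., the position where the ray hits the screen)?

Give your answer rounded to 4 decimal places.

Initial: x=1.0000 theta=-0.2000
After 1 (propagate distance d=11): x=-1.2000 theta=-0.2000
After 2 (thin lens f=58): x=-1.2000 theta=-26/145 (≈-0.1793)
After 3 (propagate distance d=38): x=-1162/145 (≈-8.0138) theta=-26/145 (≈-0.1793)
After 4 (thin lens f=52): x=-1162/145 (≈-8.0138) theta=-19/754 (≈-0.0252)
After 5 (propagate distance d=37): x=-1163/130 (≈-8.9462) theta=-19/754 (≈-0.0252)
After 6 (thin lens f=-59): x=-1163/130 (≈-8.9462) theta=-19666/111215 (≈-0.1768)
After 7 (propagate distance d=33 (to screen)): x=-3287849/222430 (≈-14.7815) theta=-19666/111215 (≈-0.1768)
Rounded to 4 decimal places: x = -14.7815

Answer: -14.7815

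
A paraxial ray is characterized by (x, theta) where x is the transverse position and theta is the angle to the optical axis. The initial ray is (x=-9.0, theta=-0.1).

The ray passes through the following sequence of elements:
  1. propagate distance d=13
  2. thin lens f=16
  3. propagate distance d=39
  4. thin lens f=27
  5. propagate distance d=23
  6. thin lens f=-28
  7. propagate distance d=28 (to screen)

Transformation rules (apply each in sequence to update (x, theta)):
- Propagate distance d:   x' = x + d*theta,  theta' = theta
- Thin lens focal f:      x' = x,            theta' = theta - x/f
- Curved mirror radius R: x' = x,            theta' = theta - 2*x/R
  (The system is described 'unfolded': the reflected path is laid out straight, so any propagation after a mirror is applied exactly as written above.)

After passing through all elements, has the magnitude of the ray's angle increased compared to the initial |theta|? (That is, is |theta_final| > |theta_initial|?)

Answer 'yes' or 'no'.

Initial: x=-9.0000 theta=-0.1000
After 1 (propagate distance d=13): x=-10.3000 theta=-0.1000
After 2 (thin lens f=16): x=-10.3000 theta=87/160 (≈0.5438)
After 3 (propagate distance d=39): x=349/32 (≈10.9063) theta=87/160 (≈0.5438)
After 4 (thin lens f=27): x=349/32 (≈10.9063) theta=151/1080 (≈0.1398)
After 5 (propagate distance d=23): x=61007/4320 (≈14.1220) theta=151/1080 (≈0.1398)
After 6 (thin lens f=-28): x=61007/4320 (≈14.1220) theta=25973/40320 (≈0.6442)
After 7 (propagate distance d=28 (to screen)): x=69463/2160 (≈32.1588) theta=25973/40320 (≈0.6442)
|theta_initial|=0.1000 |theta_final|=25973/40320 (≈0.6442) -> increased

Answer: yes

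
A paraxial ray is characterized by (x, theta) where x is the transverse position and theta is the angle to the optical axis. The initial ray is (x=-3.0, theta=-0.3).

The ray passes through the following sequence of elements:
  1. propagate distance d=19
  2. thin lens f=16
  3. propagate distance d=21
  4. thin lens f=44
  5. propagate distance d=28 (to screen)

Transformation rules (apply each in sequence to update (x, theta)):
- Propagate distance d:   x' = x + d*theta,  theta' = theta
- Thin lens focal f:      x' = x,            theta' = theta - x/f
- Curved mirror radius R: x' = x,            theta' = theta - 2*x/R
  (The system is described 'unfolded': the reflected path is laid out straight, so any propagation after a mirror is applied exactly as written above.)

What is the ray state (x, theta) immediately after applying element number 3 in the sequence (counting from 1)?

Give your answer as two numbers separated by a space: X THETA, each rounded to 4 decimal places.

Answer: -3.5813 0.2438

Derivation:
Initial: x=-3.0000 theta=-0.3000
After 1 (propagate distance d=19): x=-8.7000 theta=-0.3000
After 2 (thin lens f=16): x=-8.7000 theta=39/160 (≈0.2438)
After 3 (propagate distance d=21): x=-573/160 (≈-3.5813) theta=39/160 (≈0.2438)
Rounded to 4 decimal places: x = -3.5813, theta = 0.2438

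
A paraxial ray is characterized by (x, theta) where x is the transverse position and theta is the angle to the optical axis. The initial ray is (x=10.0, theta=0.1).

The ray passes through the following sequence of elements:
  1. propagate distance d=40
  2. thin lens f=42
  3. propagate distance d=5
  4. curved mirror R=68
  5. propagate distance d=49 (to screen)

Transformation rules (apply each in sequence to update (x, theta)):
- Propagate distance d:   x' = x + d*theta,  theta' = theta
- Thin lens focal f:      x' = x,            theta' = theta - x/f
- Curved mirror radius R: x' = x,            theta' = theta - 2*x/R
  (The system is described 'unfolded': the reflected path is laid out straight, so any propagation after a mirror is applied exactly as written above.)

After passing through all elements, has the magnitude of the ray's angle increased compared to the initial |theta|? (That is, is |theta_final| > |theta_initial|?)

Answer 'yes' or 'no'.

Initial: x=10.0000 theta=0.1000
After 1 (propagate distance d=40): x=14.0000 theta=0.1000
After 2 (thin lens f=42): x=14.0000 theta=-7/30 (≈-0.2333)
After 3 (propagate distance d=5): x=77/6 (≈12.8333) theta=-7/30 (≈-0.2333)
After 4 (curved mirror R=68): x=77/6 (≈12.8333) theta=-623/1020 (≈-0.6108)
After 5 (propagate distance d=49 (to screen)): x=-17437/1020 (≈-17.0951) theta=-623/1020 (≈-0.6108)
|theta_initial|=0.1000 |theta_final|=623/1020 (≈0.6108) -> increased

Answer: yes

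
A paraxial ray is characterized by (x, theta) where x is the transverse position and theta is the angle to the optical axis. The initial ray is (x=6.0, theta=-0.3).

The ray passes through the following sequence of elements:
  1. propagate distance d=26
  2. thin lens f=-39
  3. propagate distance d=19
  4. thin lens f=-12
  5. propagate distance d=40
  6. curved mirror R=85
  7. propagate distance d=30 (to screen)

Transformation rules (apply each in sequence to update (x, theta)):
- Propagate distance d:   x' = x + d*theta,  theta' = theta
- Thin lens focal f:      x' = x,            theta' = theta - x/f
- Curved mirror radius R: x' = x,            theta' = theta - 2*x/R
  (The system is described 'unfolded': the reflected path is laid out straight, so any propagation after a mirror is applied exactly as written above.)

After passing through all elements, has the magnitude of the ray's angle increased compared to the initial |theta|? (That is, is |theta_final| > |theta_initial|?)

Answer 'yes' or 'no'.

Answer: no

Derivation:
Initial: x=6.0000 theta=-0.3000
After 1 (propagate distance d=26): x=-1.8000 theta=-0.3000
After 2 (thin lens f=-39): x=-1.8000 theta=-9/26 (≈-0.3462)
After 3 (propagate distance d=19): x=-1089/130 (≈-8.3769) theta=-9/26 (≈-0.3462)
After 4 (thin lens f=-12): x=-1089/130 (≈-8.3769) theta=-543/520 (≈-1.0442)
After 5 (propagate distance d=40): x=-6519/130 (≈-50.1462) theta=-543/520 (≈-1.0442)
After 6 (curved mirror R=85): x=-6519/130 (≈-50.1462) theta=5997/44200 (≈0.1357)
After 7 (propagate distance d=30 (to screen)): x=-40731/884 (≈-46.0758) theta=5997/44200 (≈0.1357)
|theta_initial|=0.3000 |theta_final|=5997/44200 (≈0.1357) -> not increased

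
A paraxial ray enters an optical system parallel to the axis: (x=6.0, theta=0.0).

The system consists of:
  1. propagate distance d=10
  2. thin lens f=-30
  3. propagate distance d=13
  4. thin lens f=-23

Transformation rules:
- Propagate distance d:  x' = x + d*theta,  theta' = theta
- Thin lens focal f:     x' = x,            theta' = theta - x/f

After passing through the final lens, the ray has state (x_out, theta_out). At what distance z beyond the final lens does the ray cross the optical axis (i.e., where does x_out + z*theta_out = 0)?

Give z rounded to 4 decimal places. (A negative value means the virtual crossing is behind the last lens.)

Initial: x=6.0000 theta=0.0000
After 1 (propagate distance d=10): x=6.0000 theta=0.0000
After 2 (thin lens f=-30): x=6.0000 theta=0.2000
After 3 (propagate distance d=13): x=8.6000 theta=0.2000
After 4 (thin lens f=-23): x=8.6000 theta=66/115 (≈0.5739)
z_focus = -x_out/theta_out = -(8.6000)/(66/115) = -989/66 ≈ -14.9848
Rounded to 4 decimal places: z = -14.9848

Answer: -14.9848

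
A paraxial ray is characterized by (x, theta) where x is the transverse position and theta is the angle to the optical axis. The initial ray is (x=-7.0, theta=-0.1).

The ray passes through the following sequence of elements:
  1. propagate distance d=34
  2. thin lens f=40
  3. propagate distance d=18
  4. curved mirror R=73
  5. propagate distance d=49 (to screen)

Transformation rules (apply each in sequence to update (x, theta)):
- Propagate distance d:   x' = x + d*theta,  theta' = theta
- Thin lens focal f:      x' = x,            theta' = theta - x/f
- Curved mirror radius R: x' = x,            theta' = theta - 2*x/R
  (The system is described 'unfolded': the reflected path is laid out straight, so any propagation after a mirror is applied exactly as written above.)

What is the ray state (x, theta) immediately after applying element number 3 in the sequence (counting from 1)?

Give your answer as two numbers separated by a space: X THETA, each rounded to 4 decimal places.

Initial: x=-7.0000 theta=-0.1000
After 1 (propagate distance d=34): x=-10.4000 theta=-0.1000
After 2 (thin lens f=40): x=-10.4000 theta=0.1600
After 3 (propagate distance d=18): x=-7.5200 theta=0.1600
Rounded to 4 decimal places: x = -7.5200, theta = 0.1600

Answer: -7.5200 0.1600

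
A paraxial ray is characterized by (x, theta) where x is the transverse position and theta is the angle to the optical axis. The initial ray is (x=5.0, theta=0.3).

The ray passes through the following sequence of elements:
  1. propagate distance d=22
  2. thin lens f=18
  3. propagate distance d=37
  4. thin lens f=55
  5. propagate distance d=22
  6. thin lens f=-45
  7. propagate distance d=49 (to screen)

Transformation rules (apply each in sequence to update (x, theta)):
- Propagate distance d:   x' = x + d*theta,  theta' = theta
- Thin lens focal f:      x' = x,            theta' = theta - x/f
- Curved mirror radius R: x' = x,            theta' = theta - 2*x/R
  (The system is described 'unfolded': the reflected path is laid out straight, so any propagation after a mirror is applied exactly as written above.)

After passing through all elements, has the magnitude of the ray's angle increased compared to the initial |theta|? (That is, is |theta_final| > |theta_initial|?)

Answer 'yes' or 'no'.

Initial: x=5.0000 theta=0.3000
After 1 (propagate distance d=22): x=11.6000 theta=0.3000
After 2 (thin lens f=18): x=11.6000 theta=-31/90 (≈-0.3444)
After 3 (propagate distance d=37): x=-103/90 (≈-1.1444) theta=-31/90 (≈-0.3444)
After 4 (thin lens f=55): x=-103/90 (≈-1.1444) theta=-89/275 (≈-0.3236)
After 5 (propagate distance d=22): x=-3719/450 (≈-8.2644) theta=-89/275 (≈-0.3236)
After 6 (thin lens f=-45): x=-3719/450 (≈-8.2644) theta=-112999/222750 (≈-0.5073)
After 7 (propagate distance d=49 (to screen)): x=-3688928/111375 (≈-33.1217) theta=-112999/222750 (≈-0.5073)
|theta_initial|=0.3000 |theta_final|=112999/222750 (≈0.5073) -> increased

Answer: yes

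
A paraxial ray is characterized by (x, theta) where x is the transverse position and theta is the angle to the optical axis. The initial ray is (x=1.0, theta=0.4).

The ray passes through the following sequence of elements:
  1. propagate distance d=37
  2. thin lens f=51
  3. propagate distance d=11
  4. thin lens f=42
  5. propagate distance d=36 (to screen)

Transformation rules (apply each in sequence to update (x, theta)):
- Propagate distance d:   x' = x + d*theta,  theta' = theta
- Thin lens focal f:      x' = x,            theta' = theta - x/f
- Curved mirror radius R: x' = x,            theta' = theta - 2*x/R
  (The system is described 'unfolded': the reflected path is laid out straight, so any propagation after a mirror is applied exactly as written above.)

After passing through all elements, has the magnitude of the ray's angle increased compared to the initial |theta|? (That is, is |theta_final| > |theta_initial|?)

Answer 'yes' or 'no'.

Initial: x=1.0000 theta=0.4000
After 1 (propagate distance d=37): x=15.8000 theta=0.4000
After 2 (thin lens f=51): x=15.8000 theta=23/255 (≈0.0902)
After 3 (propagate distance d=11): x=4282/255 (≈16.7922) theta=23/255 (≈0.0902)
After 4 (thin lens f=42): x=4282/255 (≈16.7922) theta=-1658/5355 (≈-0.3096)
After 5 (propagate distance d=36 (to screen)): x=10078/1785 (≈5.6459) theta=-1658/5355 (≈-0.3096)
|theta_initial|=0.4000 |theta_final|=1658/5355 (≈0.3096) -> not increased

Answer: no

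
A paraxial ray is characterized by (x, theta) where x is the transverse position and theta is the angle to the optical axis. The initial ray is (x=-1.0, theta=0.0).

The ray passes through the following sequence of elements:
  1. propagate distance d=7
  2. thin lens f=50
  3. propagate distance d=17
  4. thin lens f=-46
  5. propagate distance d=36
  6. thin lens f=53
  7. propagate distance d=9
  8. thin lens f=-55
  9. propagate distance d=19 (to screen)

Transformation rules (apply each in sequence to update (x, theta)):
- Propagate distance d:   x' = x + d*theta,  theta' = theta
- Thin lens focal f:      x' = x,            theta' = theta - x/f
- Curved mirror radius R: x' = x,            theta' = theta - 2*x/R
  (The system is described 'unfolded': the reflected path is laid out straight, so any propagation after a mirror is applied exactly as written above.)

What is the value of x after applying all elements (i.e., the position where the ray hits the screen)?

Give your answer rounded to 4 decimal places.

Answer: -0.1704

Derivation:
Initial: x=-1.0000 theta=0.0000
After 1 (propagate distance d=7): x=-1.0000 theta=0.0000
After 2 (thin lens f=50): x=-1.0000 theta=0.0200
After 3 (propagate distance d=17): x=-0.6600 theta=0.0200
After 4 (thin lens f=-46): x=-0.6600 theta=13/2300 (≈0.0057)
After 5 (propagate distance d=36): x=-21/46 (≈-0.4565) theta=13/2300 (≈0.0057)
After 6 (thin lens f=53): x=-21/46 (≈-0.4565) theta=1739/121900 (≈0.0143)
After 7 (propagate distance d=9): x=-39999/121900 (≈-0.3281) theta=1739/121900 (≈0.0143)
After 8 (thin lens f=-55): x=-39999/121900 (≈-0.3281) theta=27823/3352250 (≈0.0083)
After 9 (propagate distance d=19 (to screen)): x=-1142671/6704500 (≈-0.1704) theta=27823/3352250 (≈0.0083)
Rounded to 4 decimal places: x = -0.1704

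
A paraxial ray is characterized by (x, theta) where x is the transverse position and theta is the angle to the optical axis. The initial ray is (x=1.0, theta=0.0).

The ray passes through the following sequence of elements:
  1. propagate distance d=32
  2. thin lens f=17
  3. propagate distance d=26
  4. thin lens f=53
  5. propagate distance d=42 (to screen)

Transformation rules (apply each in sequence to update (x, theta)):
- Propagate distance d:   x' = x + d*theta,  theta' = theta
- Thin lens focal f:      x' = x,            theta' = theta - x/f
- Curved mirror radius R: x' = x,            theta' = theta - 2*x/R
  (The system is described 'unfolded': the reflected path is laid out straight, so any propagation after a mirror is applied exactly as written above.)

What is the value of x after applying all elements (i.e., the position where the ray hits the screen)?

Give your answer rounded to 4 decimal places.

Initial: x=1.0000 theta=0.0000
After 1 (propagate distance d=32): x=1.0000 theta=0.0000
After 2 (thin lens f=17): x=1.0000 theta=-1/17 (≈-0.0588)
After 3 (propagate distance d=26): x=-9/17 (≈-0.5294) theta=-1/17 (≈-0.0588)
After 4 (thin lens f=53): x=-9/17 (≈-0.5294) theta=-44/901 (≈-0.0488)
After 5 (propagate distance d=42 (to screen)): x=-2325/901 (≈-2.5805) theta=-44/901 (≈-0.0488)
Rounded to 4 decimal places: x = -2.5805

Answer: -2.5805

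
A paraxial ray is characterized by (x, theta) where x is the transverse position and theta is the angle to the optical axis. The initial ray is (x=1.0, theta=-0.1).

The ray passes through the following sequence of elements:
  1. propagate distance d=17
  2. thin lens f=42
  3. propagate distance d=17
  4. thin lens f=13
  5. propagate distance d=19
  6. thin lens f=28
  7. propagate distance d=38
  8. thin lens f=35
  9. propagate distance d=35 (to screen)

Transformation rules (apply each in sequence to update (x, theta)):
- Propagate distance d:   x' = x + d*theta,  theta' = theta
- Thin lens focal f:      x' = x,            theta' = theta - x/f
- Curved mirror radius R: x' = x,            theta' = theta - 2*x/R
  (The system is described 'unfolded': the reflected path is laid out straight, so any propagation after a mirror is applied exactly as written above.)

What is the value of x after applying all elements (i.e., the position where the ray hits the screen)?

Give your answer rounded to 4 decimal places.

Answer: 3.5401

Derivation:
Initial: x=1.0000 theta=-0.1000
After 1 (propagate distance d=17): x=-0.7000 theta=-0.1000
After 2 (thin lens f=42): x=-0.7000 theta=-1/12 (≈-0.0833)
After 3 (propagate distance d=17): x=-127/60 (≈-2.1167) theta=-1/12 (≈-0.0833)
After 4 (thin lens f=13): x=-127/60 (≈-2.1167) theta=31/390 (≈0.0795)
After 5 (propagate distance d=19): x=-473/780 (≈-0.6064) theta=31/390 (≈0.0795)
After 6 (thin lens f=28): x=-473/780 (≈-0.6064) theta=2209/21840 (≈0.1011)
After 7 (propagate distance d=38): x=11783/3640 (≈3.2371) theta=2209/21840 (≈0.1011)
After 8 (thin lens f=35): x=11783/3640 (≈3.2371) theta=509/58800 (≈0.0087)
After 9 (propagate distance d=35 (to screen)): x=2209/624 (≈3.5401) theta=509/58800 (≈0.0087)
Rounded to 4 decimal places: x = 3.5401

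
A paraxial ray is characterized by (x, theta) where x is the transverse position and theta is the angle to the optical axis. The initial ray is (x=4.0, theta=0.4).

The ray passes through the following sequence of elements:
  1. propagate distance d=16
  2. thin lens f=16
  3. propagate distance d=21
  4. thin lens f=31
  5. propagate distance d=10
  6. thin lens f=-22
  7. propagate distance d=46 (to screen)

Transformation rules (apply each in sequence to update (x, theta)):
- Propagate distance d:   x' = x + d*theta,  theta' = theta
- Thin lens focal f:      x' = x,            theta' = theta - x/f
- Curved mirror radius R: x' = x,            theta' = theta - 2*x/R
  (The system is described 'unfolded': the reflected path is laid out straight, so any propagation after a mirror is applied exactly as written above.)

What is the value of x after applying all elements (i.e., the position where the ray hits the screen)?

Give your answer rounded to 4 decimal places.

Answer: -16.0859

Derivation:
Initial: x=4.0000 theta=0.4000
After 1 (propagate distance d=16): x=10.4000 theta=0.4000
After 2 (thin lens f=16): x=10.4000 theta=-0.2500
After 3 (propagate distance d=21): x=5.1500 theta=-0.2500
After 4 (thin lens f=31): x=5.1500 theta=-129/310 (≈-0.4161)
After 5 (propagate distance d=10): x=613/620 (≈0.9887) theta=-129/310 (≈-0.4161)
After 6 (thin lens f=-22): x=613/620 (≈0.9887) theta=-5063/13640 (≈-0.3712)
After 7 (propagate distance d=46 (to screen)): x=-54853/3410 (≈-16.0859) theta=-5063/13640 (≈-0.3712)
Rounded to 4 decimal places: x = -16.0859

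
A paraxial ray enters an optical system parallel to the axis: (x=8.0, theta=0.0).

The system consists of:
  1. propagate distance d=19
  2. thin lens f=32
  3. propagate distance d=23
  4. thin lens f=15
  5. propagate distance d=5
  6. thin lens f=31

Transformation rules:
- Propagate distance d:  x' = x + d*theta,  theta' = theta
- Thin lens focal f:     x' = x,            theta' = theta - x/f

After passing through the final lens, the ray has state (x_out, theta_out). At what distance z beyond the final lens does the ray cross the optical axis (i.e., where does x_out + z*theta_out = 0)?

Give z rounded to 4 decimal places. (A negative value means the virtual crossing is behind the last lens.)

Answer: 0.6126

Derivation:
Initial: x=8.0000 theta=0.0000
After 1 (propagate distance d=19): x=8.0000 theta=0.0000
After 2 (thin lens f=32): x=8.0000 theta=-0.2500
After 3 (propagate distance d=23): x=2.2500 theta=-0.2500
After 4 (thin lens f=15): x=2.2500 theta=-0.4000
After 5 (propagate distance d=5): x=0.2500 theta=-0.4000
After 6 (thin lens f=31): x=0.2500 theta=-253/620 (≈-0.4081)
z_focus = -x_out/theta_out = -(0.2500)/(-253/620) = 155/253 ≈ 0.6126
Rounded to 4 decimal places: z = 0.6126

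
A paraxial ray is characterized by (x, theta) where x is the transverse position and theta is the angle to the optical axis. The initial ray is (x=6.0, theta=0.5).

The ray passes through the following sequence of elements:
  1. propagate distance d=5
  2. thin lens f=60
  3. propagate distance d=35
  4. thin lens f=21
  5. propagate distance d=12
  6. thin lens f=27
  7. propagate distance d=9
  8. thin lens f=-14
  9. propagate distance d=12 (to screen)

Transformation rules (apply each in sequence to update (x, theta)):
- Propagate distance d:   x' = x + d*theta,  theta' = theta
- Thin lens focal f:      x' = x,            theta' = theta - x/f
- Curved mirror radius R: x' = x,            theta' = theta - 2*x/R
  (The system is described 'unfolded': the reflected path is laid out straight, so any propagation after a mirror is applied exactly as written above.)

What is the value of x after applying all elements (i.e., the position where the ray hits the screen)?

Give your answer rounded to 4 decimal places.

Initial: x=6.0000 theta=0.5000
After 1 (propagate distance d=5): x=8.5000 theta=0.5000
After 2 (thin lens f=60): x=8.5000 theta=43/120 (≈0.3583)
After 3 (propagate distance d=35): x=505/24 (≈21.0417) theta=43/120 (≈0.3583)
After 4 (thin lens f=21): x=505/24 (≈21.0417) theta=-811/1260 (≈-0.6437)
After 5 (propagate distance d=12): x=3729/280 (≈13.3179) theta=-811/1260 (≈-0.6437)
After 6 (thin lens f=27): x=3729/280 (≈13.3179) theta=-191/168 (≈-1.1369)
After 7 (propagate distance d=9): x=108/35 (≈3.0857) theta=-191/168 (≈-1.1369)
After 8 (thin lens f=-14): x=108/35 (≈3.0857) theta=-5389/5880 (≈-0.9165)
After 9 (propagate distance d=12 (to screen)): x=-3877/490 (≈-7.9122) theta=-5389/5880 (≈-0.9165)
Rounded to 4 decimal places: x = -7.9122

Answer: -7.9122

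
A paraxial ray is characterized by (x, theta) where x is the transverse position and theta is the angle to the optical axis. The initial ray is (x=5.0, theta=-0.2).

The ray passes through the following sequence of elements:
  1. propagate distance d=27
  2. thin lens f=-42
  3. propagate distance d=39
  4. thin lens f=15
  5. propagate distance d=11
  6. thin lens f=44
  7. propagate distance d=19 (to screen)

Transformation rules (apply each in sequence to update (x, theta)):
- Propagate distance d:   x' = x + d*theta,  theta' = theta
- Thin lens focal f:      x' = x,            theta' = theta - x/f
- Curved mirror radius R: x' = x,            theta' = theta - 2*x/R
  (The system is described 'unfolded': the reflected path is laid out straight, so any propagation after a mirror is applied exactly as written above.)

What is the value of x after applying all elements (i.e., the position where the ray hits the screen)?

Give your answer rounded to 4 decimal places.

Initial: x=5.0000 theta=-0.2000
After 1 (propagate distance d=27): x=-0.4000 theta=-0.2000
After 2 (thin lens f=-42): x=-0.4000 theta=-22/105 (≈-0.2095)
After 3 (propagate distance d=39): x=-60/7 (≈-8.5714) theta=-22/105 (≈-0.2095)
After 4 (thin lens f=15): x=-60/7 (≈-8.5714) theta=38/105 (≈0.3619)
After 5 (propagate distance d=11): x=-482/105 (≈-4.5905) theta=38/105 (≈0.3619)
After 6 (thin lens f=44): x=-482/105 (≈-4.5905) theta=359/770 (≈0.4662)
After 7 (propagate distance d=19 (to screen)): x=9859/2310 (≈4.2680) theta=359/770 (≈0.4662)
Rounded to 4 decimal places: x = 4.2680

Answer: 4.2680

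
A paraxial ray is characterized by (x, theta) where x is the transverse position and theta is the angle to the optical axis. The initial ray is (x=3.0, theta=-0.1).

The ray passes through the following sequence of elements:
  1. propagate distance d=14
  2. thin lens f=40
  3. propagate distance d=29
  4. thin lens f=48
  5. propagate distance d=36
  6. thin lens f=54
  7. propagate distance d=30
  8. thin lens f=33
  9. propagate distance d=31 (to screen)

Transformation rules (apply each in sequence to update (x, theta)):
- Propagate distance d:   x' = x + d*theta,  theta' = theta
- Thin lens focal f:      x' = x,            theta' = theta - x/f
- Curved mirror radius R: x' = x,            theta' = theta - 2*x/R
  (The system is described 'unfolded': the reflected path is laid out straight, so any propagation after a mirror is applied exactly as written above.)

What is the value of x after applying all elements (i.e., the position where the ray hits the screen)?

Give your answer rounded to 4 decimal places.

Answer: 0.1815

Derivation:
Initial: x=3.0000 theta=-0.1000
After 1 (propagate distance d=14): x=1.6000 theta=-0.1000
After 2 (thin lens f=40): x=1.6000 theta=-0.1400
After 3 (propagate distance d=29): x=-2.4600 theta=-0.1400
After 4 (thin lens f=48): x=-2.4600 theta=-71/800 (≈-0.0888)
After 5 (propagate distance d=36): x=-5.6550 theta=-71/800 (≈-0.0888)
After 6 (thin lens f=54): x=-5.6550 theta=23/1440 (≈0.0160)
After 7 (propagate distance d=30): x=-6211/1200 (≈-5.1758) theta=23/1440 (≈0.0160)
After 8 (thin lens f=33): x=-6211/1200 (≈-5.1758) theta=13687/79200 (≈0.1728)
After 9 (propagate distance d=31 (to screen)): x=14371/79200 (≈0.1815) theta=13687/79200 (≈0.1728)
Rounded to 4 decimal places: x = 0.1815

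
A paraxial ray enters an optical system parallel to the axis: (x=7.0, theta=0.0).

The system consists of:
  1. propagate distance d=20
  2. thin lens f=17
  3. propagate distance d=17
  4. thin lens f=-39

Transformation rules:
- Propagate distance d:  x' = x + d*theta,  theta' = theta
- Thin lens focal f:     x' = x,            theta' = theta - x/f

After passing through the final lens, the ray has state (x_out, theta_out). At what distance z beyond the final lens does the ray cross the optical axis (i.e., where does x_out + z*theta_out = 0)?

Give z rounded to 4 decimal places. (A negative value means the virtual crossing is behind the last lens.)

Initial: x=7.0000 theta=0.0000
After 1 (propagate distance d=20): x=7.0000 theta=0.0000
After 2 (thin lens f=17): x=7.0000 theta=-7/17 (≈-0.4118)
After 3 (propagate distance d=17): x=0.0000 theta=-7/17 (≈-0.4118)
After 4 (thin lens f=-39): x=0.0000 theta=-7/17 (≈-0.4118)
z_focus = -x_out/theta_out = -(0.0000)/(-7/17) = 0.0000
Rounded to 4 decimal places: z = 0.0000

Answer: 0.0000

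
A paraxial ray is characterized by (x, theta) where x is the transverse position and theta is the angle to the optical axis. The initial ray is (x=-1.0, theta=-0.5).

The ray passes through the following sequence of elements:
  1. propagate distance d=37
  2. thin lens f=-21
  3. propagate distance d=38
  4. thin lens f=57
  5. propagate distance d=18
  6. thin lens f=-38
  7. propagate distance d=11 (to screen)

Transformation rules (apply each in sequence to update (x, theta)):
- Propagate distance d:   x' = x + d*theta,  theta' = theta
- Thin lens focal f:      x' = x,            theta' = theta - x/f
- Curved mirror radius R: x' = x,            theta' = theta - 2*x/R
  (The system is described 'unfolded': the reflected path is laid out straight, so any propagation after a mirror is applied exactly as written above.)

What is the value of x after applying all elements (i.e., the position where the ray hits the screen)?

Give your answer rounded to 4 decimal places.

Initial: x=-1.0000 theta=-0.5000
After 1 (propagate distance d=37): x=-19.5000 theta=-0.5000
After 2 (thin lens f=-21): x=-19.5000 theta=-10/7 (≈-1.4286)
After 3 (propagate distance d=38): x=-1033/14 (≈-73.7857) theta=-10/7 (≈-1.4286)
After 4 (thin lens f=57): x=-1033/14 (≈-73.7857) theta=-107/798 (≈-0.1341)
After 5 (propagate distance d=18): x=-20269/266 (≈-76.1992) theta=-107/798 (≈-0.1341)
After 6 (thin lens f=-38): x=-20269/266 (≈-76.1992) theta=-64873/30324 (≈-2.1393)
After 7 (propagate distance d=11 (to screen)): x=-3024269/30324 (≈-99.7319) theta=-64873/30324 (≈-2.1393)
Rounded to 4 decimal places: x = -99.7319

Answer: -99.7319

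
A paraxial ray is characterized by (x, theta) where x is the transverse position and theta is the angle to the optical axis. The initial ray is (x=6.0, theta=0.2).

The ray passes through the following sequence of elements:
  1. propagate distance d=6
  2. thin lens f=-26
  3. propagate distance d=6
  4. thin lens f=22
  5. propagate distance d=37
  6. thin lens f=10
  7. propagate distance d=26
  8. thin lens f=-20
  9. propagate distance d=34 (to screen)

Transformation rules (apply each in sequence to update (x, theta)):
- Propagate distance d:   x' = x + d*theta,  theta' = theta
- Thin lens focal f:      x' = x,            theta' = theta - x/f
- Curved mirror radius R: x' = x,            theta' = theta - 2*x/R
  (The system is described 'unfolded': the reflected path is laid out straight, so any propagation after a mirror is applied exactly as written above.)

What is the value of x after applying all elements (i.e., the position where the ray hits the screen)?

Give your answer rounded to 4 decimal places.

Initial: x=6.0000 theta=0.2000
After 1 (propagate distance d=6): x=7.2000 theta=0.2000
After 2 (thin lens f=-26): x=7.2000 theta=31/65 (≈0.4769)
After 3 (propagate distance d=6): x=654/65 (≈10.0615) theta=31/65 (≈0.4769)
After 4 (thin lens f=22): x=654/65 (≈10.0615) theta=14/715 (≈0.0196)
After 5 (propagate distance d=37): x=7712/715 (≈10.7860) theta=14/715 (≈0.0196)
After 6 (thin lens f=10): x=7712/715 (≈10.7860) theta=-3786/3575 (≈-1.0590)
After 7 (propagate distance d=26): x=-59876/3575 (≈-16.7485) theta=-3786/3575 (≈-1.0590)
After 8 (thin lens f=-20): x=-59876/3575 (≈-16.7485) theta=-33899/17875 (≈-1.8964)
After 9 (propagate distance d=34 (to screen)): x=-1451946/17875 (≈-81.2277) theta=-33899/17875 (≈-1.8964)
Rounded to 4 decimal places: x = -81.2277

Answer: -81.2277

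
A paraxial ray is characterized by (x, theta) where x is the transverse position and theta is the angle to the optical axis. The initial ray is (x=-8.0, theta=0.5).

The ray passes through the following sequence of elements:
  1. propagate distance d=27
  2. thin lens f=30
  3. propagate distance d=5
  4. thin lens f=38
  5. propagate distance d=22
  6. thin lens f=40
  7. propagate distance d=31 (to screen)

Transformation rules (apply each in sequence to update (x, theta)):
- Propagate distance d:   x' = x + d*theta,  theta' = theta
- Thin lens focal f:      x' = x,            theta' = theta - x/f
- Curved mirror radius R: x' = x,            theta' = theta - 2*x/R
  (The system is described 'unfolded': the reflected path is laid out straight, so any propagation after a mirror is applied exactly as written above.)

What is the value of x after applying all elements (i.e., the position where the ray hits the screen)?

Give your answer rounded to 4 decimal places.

Answer: 6.2767

Derivation:
Initial: x=-8.0000 theta=0.5000
After 1 (propagate distance d=27): x=5.5000 theta=0.5000
After 2 (thin lens f=30): x=5.5000 theta=19/60 (≈0.3167)
After 3 (propagate distance d=5): x=85/12 (≈7.0833) theta=19/60 (≈0.3167)
After 4 (thin lens f=38): x=85/12 (≈7.0833) theta=99/760 (≈0.1303)
After 5 (propagate distance d=22): x=5671/570 (≈9.9491) theta=99/760 (≈0.1303)
After 6 (thin lens f=40): x=5671/570 (≈9.9491) theta=-2701/22800 (≈-0.1185)
After 7 (propagate distance d=31 (to screen)): x=47703/7600 (≈6.2767) theta=-2701/22800 (≈-0.1185)
Rounded to 4 decimal places: x = 6.2767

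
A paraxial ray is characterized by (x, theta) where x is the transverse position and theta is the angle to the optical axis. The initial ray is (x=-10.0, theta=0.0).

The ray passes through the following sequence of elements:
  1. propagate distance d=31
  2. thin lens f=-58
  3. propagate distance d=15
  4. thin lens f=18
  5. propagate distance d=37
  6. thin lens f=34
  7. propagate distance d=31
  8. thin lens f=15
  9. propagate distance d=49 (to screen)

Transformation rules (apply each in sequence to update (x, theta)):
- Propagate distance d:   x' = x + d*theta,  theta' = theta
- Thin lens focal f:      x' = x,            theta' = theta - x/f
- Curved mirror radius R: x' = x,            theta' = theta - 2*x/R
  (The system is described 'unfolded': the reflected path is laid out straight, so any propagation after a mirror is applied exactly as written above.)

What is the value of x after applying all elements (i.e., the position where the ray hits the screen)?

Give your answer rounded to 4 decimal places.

Answer: -22.5379

Derivation:
Initial: x=-10.0000 theta=0.0000
After 1 (propagate distance d=31): x=-10.0000 theta=0.0000
After 2 (thin lens f=-58): x=-10.0000 theta=-5/29 (≈-0.1724)
After 3 (propagate distance d=15): x=-365/29 (≈-12.5862) theta=-5/29 (≈-0.1724)
After 4 (thin lens f=18): x=-365/29 (≈-12.5862) theta=275/522 (≈0.5268)
After 5 (propagate distance d=37): x=3605/522 (≈6.9061) theta=275/522 (≈0.5268)
After 6 (thin lens f=34): x=3605/522 (≈6.9061) theta=1915/5916 (≈0.3237)
After 7 (propagate distance d=31): x=300665/17748 (≈16.9408) theta=1915/5916 (≈0.3237)
After 8 (thin lens f=15): x=300665/17748 (≈16.9408) theta=-21449/26622 (≈-0.8057)
After 9 (propagate distance d=49 (to screen)): x=-1200007/53244 (≈-22.5379) theta=-21449/26622 (≈-0.8057)
Rounded to 4 decimal places: x = -22.5379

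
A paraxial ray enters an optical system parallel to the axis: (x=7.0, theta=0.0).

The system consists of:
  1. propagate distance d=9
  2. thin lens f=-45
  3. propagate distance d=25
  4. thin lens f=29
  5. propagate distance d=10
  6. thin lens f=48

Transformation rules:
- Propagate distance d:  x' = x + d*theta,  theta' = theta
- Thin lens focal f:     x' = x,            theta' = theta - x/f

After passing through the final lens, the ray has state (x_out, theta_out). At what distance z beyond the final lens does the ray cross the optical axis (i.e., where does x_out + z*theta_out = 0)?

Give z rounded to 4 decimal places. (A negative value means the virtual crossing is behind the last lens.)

Answer: 21.6722

Derivation:
Initial: x=7.0000 theta=0.0000
After 1 (propagate distance d=9): x=7.0000 theta=0.0000
After 2 (thin lens f=-45): x=7.0000 theta=7/45 (≈0.1556)
After 3 (propagate distance d=25): x=98/9 (≈10.8889) theta=7/45 (≈0.1556)
After 4 (thin lens f=29): x=98/9 (≈10.8889) theta=-287/1305 (≈-0.2199)
After 5 (propagate distance d=10): x=252/29 (≈8.6897) theta=-287/1305 (≈-0.2199)
After 6 (thin lens f=48): x=252/29 (≈8.6897) theta=-2093/5220 (≈-0.4010)
z_focus = -x_out/theta_out = -(252/29)/(-2093/5220) = 6480/299 ≈ 21.6722
Rounded to 4 decimal places: z = 21.6722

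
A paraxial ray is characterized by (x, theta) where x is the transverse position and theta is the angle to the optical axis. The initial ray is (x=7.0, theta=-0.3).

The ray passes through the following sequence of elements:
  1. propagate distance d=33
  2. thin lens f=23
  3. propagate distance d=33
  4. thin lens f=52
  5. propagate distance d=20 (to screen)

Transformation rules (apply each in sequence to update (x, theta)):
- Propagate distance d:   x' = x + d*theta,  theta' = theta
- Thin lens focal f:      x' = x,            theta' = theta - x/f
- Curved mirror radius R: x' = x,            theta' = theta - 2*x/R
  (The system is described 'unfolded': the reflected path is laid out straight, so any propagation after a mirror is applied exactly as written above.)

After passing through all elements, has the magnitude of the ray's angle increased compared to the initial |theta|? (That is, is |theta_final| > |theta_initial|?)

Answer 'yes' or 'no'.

Initial: x=7.0000 theta=-0.3000
After 1 (propagate distance d=33): x=-2.9000 theta=-0.3000
After 2 (thin lens f=23): x=-2.9000 theta=-4/23 (≈-0.1739)
After 3 (propagate distance d=33): x=-1987/230 (≈-8.6391) theta=-4/23 (≈-0.1739)
After 4 (thin lens f=52): x=-1987/230 (≈-8.6391) theta=-93/11960 (≈-0.0078)
After 5 (propagate distance d=20 (to screen)): x=-13148/1495 (≈-8.7946) theta=-93/11960 (≈-0.0078)
|theta_initial|=0.3000 |theta_final|=93/11960 (≈0.0078) -> not increased

Answer: no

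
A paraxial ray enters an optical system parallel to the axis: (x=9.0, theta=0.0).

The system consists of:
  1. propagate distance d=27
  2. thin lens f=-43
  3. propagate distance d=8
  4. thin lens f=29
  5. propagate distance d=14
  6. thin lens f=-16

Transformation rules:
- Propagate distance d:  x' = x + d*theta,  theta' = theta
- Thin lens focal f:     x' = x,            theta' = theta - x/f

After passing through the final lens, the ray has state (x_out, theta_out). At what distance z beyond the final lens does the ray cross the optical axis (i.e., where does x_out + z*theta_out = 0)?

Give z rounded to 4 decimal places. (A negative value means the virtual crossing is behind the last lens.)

Answer: -22.8767

Derivation:
Initial: x=9.0000 theta=0.0000
After 1 (propagate distance d=27): x=9.0000 theta=0.0000
After 2 (thin lens f=-43): x=9.0000 theta=9/43 (≈0.2093)
After 3 (propagate distance d=8): x=459/43 (≈10.6744) theta=9/43 (≈0.2093)
After 4 (thin lens f=29): x=459/43 (≈10.6744) theta=-198/1247 (≈-0.1588)
After 5 (propagate distance d=14): x=10539/1247 (≈8.4515) theta=-198/1247 (≈-0.1588)
After 6 (thin lens f=-16): x=10539/1247 (≈8.4515) theta=7371/19952 (≈0.3694)
z_focus = -x_out/theta_out = -(10539/1247)/(7371/19952) = -18736/819 ≈ -22.8767
Rounded to 4 decimal places: z = -22.8767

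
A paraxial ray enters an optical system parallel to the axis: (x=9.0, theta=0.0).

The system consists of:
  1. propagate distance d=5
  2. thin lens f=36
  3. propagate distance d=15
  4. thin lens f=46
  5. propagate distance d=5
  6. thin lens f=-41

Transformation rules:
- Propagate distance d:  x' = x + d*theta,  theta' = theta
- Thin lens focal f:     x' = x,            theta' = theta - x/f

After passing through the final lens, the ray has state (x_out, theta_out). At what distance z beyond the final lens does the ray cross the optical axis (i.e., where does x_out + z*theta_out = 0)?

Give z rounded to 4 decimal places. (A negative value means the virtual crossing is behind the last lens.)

Initial: x=9.0000 theta=0.0000
After 1 (propagate distance d=5): x=9.0000 theta=0.0000
After 2 (thin lens f=36): x=9.0000 theta=-0.2500
After 3 (propagate distance d=15): x=5.2500 theta=-0.2500
After 4 (thin lens f=46): x=5.2500 theta=-67/184 (≈-0.3641)
After 5 (propagate distance d=5): x=631/184 (≈3.4293) theta=-67/184 (≈-0.3641)
After 6 (thin lens f=-41): x=631/184 (≈3.4293) theta=-23/82 (≈-0.2805)
z_focus = -x_out/theta_out = -(631/184)/(-23/82) = 25871/2116 ≈ 12.2264
Rounded to 4 decimal places: z = 12.2264

Answer: 12.2264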